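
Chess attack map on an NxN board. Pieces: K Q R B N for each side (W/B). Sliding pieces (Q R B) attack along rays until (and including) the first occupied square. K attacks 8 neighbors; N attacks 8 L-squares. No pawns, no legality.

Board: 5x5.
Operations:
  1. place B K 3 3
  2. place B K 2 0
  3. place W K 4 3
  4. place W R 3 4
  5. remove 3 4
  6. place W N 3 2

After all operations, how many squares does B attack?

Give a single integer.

Op 1: place BK@(3,3)
Op 2: place BK@(2,0)
Op 3: place WK@(4,3)
Op 4: place WR@(3,4)
Op 5: remove (3,4)
Op 6: place WN@(3,2)
Per-piece attacks for B:
  BK@(2,0): attacks (2,1) (3,0) (1,0) (3,1) (1,1)
  BK@(3,3): attacks (3,4) (3,2) (4,3) (2,3) (4,4) (4,2) (2,4) (2,2)
Union (13 distinct): (1,0) (1,1) (2,1) (2,2) (2,3) (2,4) (3,0) (3,1) (3,2) (3,4) (4,2) (4,3) (4,4)

Answer: 13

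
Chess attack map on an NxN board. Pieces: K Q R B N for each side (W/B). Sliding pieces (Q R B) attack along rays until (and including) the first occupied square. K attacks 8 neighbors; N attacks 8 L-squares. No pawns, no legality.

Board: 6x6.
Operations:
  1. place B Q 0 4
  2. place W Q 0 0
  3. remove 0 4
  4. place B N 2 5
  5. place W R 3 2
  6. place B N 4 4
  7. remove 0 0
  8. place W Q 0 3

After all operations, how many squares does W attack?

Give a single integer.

Op 1: place BQ@(0,4)
Op 2: place WQ@(0,0)
Op 3: remove (0,4)
Op 4: place BN@(2,5)
Op 5: place WR@(3,2)
Op 6: place BN@(4,4)
Op 7: remove (0,0)
Op 8: place WQ@(0,3)
Per-piece attacks for W:
  WQ@(0,3): attacks (0,4) (0,5) (0,2) (0,1) (0,0) (1,3) (2,3) (3,3) (4,3) (5,3) (1,4) (2,5) (1,2) (2,1) (3,0) [ray(1,1) blocked at (2,5)]
  WR@(3,2): attacks (3,3) (3,4) (3,5) (3,1) (3,0) (4,2) (5,2) (2,2) (1,2) (0,2)
Union (21 distinct): (0,0) (0,1) (0,2) (0,4) (0,5) (1,2) (1,3) (1,4) (2,1) (2,2) (2,3) (2,5) (3,0) (3,1) (3,3) (3,4) (3,5) (4,2) (4,3) (5,2) (5,3)

Answer: 21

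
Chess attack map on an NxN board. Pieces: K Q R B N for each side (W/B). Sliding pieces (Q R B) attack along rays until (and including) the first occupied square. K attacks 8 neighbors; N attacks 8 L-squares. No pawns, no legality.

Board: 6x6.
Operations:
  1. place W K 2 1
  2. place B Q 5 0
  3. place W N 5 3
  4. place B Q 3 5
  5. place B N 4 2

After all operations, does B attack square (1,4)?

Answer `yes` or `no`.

Op 1: place WK@(2,1)
Op 2: place BQ@(5,0)
Op 3: place WN@(5,3)
Op 4: place BQ@(3,5)
Op 5: place BN@(4,2)
Per-piece attacks for B:
  BQ@(3,5): attacks (3,4) (3,3) (3,2) (3,1) (3,0) (4,5) (5,5) (2,5) (1,5) (0,5) (4,4) (5,3) (2,4) (1,3) (0,2) [ray(1,-1) blocked at (5,3)]
  BN@(4,2): attacks (5,4) (3,4) (2,3) (5,0) (3,0) (2,1)
  BQ@(5,0): attacks (5,1) (5,2) (5,3) (4,0) (3,0) (2,0) (1,0) (0,0) (4,1) (3,2) (2,3) (1,4) (0,5) [ray(0,1) blocked at (5,3)]
B attacks (1,4): yes

Answer: yes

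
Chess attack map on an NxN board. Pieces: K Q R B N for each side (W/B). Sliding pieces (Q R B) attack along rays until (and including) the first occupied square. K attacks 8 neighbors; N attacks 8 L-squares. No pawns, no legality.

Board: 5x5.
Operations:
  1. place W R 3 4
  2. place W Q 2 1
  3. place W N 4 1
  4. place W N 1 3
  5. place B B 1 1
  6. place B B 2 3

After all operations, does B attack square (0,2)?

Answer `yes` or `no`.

Answer: yes

Derivation:
Op 1: place WR@(3,4)
Op 2: place WQ@(2,1)
Op 3: place WN@(4,1)
Op 4: place WN@(1,3)
Op 5: place BB@(1,1)
Op 6: place BB@(2,3)
Per-piece attacks for B:
  BB@(1,1): attacks (2,2) (3,3) (4,4) (2,0) (0,2) (0,0)
  BB@(2,3): attacks (3,4) (3,2) (4,1) (1,4) (1,2) (0,1) [ray(1,1) blocked at (3,4); ray(1,-1) blocked at (4,1)]
B attacks (0,2): yes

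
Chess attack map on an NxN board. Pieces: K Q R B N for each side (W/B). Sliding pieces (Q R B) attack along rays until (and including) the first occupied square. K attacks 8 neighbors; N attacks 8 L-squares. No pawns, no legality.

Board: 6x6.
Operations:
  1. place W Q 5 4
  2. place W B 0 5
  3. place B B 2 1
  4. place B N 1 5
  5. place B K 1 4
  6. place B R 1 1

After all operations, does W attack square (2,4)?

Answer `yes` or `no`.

Answer: yes

Derivation:
Op 1: place WQ@(5,4)
Op 2: place WB@(0,5)
Op 3: place BB@(2,1)
Op 4: place BN@(1,5)
Op 5: place BK@(1,4)
Op 6: place BR@(1,1)
Per-piece attacks for W:
  WB@(0,5): attacks (1,4) [ray(1,-1) blocked at (1,4)]
  WQ@(5,4): attacks (5,5) (5,3) (5,2) (5,1) (5,0) (4,4) (3,4) (2,4) (1,4) (4,5) (4,3) (3,2) (2,1) [ray(-1,0) blocked at (1,4); ray(-1,-1) blocked at (2,1)]
W attacks (2,4): yes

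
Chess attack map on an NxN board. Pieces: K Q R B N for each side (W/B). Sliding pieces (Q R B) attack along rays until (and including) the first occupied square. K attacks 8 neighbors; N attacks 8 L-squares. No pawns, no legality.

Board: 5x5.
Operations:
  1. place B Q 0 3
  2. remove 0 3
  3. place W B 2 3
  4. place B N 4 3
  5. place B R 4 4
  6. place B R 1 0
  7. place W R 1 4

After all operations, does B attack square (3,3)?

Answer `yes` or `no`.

Answer: no

Derivation:
Op 1: place BQ@(0,3)
Op 2: remove (0,3)
Op 3: place WB@(2,3)
Op 4: place BN@(4,3)
Op 5: place BR@(4,4)
Op 6: place BR@(1,0)
Op 7: place WR@(1,4)
Per-piece attacks for B:
  BR@(1,0): attacks (1,1) (1,2) (1,3) (1,4) (2,0) (3,0) (4,0) (0,0) [ray(0,1) blocked at (1,4)]
  BN@(4,3): attacks (2,4) (3,1) (2,2)
  BR@(4,4): attacks (4,3) (3,4) (2,4) (1,4) [ray(0,-1) blocked at (4,3); ray(-1,0) blocked at (1,4)]
B attacks (3,3): no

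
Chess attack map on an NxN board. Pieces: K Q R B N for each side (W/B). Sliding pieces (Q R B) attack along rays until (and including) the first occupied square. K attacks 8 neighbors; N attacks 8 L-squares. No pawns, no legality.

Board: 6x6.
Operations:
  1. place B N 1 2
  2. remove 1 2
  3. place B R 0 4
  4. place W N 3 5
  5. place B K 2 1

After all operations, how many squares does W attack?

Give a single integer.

Answer: 4

Derivation:
Op 1: place BN@(1,2)
Op 2: remove (1,2)
Op 3: place BR@(0,4)
Op 4: place WN@(3,5)
Op 5: place BK@(2,1)
Per-piece attacks for W:
  WN@(3,5): attacks (4,3) (5,4) (2,3) (1,4)
Union (4 distinct): (1,4) (2,3) (4,3) (5,4)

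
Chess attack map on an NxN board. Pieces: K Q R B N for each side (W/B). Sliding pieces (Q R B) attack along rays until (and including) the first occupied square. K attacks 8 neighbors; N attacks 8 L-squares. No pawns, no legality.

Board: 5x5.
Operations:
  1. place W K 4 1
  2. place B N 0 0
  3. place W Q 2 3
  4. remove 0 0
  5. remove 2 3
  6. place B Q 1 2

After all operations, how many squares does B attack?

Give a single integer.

Answer: 14

Derivation:
Op 1: place WK@(4,1)
Op 2: place BN@(0,0)
Op 3: place WQ@(2,3)
Op 4: remove (0,0)
Op 5: remove (2,3)
Op 6: place BQ@(1,2)
Per-piece attacks for B:
  BQ@(1,2): attacks (1,3) (1,4) (1,1) (1,0) (2,2) (3,2) (4,2) (0,2) (2,3) (3,4) (2,1) (3,0) (0,3) (0,1)
Union (14 distinct): (0,1) (0,2) (0,3) (1,0) (1,1) (1,3) (1,4) (2,1) (2,2) (2,3) (3,0) (3,2) (3,4) (4,2)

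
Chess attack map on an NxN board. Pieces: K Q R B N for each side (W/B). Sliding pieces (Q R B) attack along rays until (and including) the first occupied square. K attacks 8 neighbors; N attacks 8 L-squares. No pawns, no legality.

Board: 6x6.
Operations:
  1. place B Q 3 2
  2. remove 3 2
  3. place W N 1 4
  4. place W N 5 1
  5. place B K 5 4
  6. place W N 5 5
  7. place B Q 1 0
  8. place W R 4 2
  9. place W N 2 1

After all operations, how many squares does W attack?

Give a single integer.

Answer: 17

Derivation:
Op 1: place BQ@(3,2)
Op 2: remove (3,2)
Op 3: place WN@(1,4)
Op 4: place WN@(5,1)
Op 5: place BK@(5,4)
Op 6: place WN@(5,5)
Op 7: place BQ@(1,0)
Op 8: place WR@(4,2)
Op 9: place WN@(2,1)
Per-piece attacks for W:
  WN@(1,4): attacks (3,5) (2,2) (3,3) (0,2)
  WN@(2,1): attacks (3,3) (4,2) (1,3) (0,2) (4,0) (0,0)
  WR@(4,2): attacks (4,3) (4,4) (4,5) (4,1) (4,0) (5,2) (3,2) (2,2) (1,2) (0,2)
  WN@(5,1): attacks (4,3) (3,2) (3,0)
  WN@(5,5): attacks (4,3) (3,4)
Union (17 distinct): (0,0) (0,2) (1,2) (1,3) (2,2) (3,0) (3,2) (3,3) (3,4) (3,5) (4,0) (4,1) (4,2) (4,3) (4,4) (4,5) (5,2)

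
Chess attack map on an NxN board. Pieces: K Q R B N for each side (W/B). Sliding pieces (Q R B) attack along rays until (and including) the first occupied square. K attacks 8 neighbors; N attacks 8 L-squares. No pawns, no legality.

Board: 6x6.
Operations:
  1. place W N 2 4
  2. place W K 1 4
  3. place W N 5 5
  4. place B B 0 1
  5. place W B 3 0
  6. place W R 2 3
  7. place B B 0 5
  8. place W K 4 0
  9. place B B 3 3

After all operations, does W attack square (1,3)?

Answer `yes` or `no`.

Op 1: place WN@(2,4)
Op 2: place WK@(1,4)
Op 3: place WN@(5,5)
Op 4: place BB@(0,1)
Op 5: place WB@(3,0)
Op 6: place WR@(2,3)
Op 7: place BB@(0,5)
Op 8: place WK@(4,0)
Op 9: place BB@(3,3)
Per-piece attacks for W:
  WK@(1,4): attacks (1,5) (1,3) (2,4) (0,4) (2,5) (2,3) (0,5) (0,3)
  WR@(2,3): attacks (2,4) (2,2) (2,1) (2,0) (3,3) (1,3) (0,3) [ray(0,1) blocked at (2,4); ray(1,0) blocked at (3,3)]
  WN@(2,4): attacks (4,5) (0,5) (3,2) (4,3) (1,2) (0,3)
  WB@(3,0): attacks (4,1) (5,2) (2,1) (1,2) (0,3)
  WK@(4,0): attacks (4,1) (5,0) (3,0) (5,1) (3,1)
  WN@(5,5): attacks (4,3) (3,4)
W attacks (1,3): yes

Answer: yes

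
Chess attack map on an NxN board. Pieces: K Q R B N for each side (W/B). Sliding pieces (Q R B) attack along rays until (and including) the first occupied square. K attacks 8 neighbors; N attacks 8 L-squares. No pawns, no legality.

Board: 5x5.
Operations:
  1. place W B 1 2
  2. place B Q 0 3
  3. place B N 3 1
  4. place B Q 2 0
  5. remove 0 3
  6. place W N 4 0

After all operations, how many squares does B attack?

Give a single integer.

Answer: 13

Derivation:
Op 1: place WB@(1,2)
Op 2: place BQ@(0,3)
Op 3: place BN@(3,1)
Op 4: place BQ@(2,0)
Op 5: remove (0,3)
Op 6: place WN@(4,0)
Per-piece attacks for B:
  BQ@(2,0): attacks (2,1) (2,2) (2,3) (2,4) (3,0) (4,0) (1,0) (0,0) (3,1) (1,1) (0,2) [ray(1,0) blocked at (4,0); ray(1,1) blocked at (3,1)]
  BN@(3,1): attacks (4,3) (2,3) (1,2) (1,0)
Union (13 distinct): (0,0) (0,2) (1,0) (1,1) (1,2) (2,1) (2,2) (2,3) (2,4) (3,0) (3,1) (4,0) (4,3)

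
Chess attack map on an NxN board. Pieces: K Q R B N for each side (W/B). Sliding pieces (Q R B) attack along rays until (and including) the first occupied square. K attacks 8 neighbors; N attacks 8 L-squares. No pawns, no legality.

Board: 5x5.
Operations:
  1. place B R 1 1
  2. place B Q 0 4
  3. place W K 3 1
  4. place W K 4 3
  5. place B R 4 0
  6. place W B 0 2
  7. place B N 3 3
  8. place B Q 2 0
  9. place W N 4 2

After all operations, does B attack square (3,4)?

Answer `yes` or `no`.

Op 1: place BR@(1,1)
Op 2: place BQ@(0,4)
Op 3: place WK@(3,1)
Op 4: place WK@(4,3)
Op 5: place BR@(4,0)
Op 6: place WB@(0,2)
Op 7: place BN@(3,3)
Op 8: place BQ@(2,0)
Op 9: place WN@(4,2)
Per-piece attacks for B:
  BQ@(0,4): attacks (0,3) (0,2) (1,4) (2,4) (3,4) (4,4) (1,3) (2,2) (3,1) [ray(0,-1) blocked at (0,2); ray(1,-1) blocked at (3,1)]
  BR@(1,1): attacks (1,2) (1,3) (1,4) (1,0) (2,1) (3,1) (0,1) [ray(1,0) blocked at (3,1)]
  BQ@(2,0): attacks (2,1) (2,2) (2,3) (2,4) (3,0) (4,0) (1,0) (0,0) (3,1) (1,1) [ray(1,0) blocked at (4,0); ray(1,1) blocked at (3,1); ray(-1,1) blocked at (1,1)]
  BN@(3,3): attacks (1,4) (4,1) (2,1) (1,2)
  BR@(4,0): attacks (4,1) (4,2) (3,0) (2,0) [ray(0,1) blocked at (4,2); ray(-1,0) blocked at (2,0)]
B attacks (3,4): yes

Answer: yes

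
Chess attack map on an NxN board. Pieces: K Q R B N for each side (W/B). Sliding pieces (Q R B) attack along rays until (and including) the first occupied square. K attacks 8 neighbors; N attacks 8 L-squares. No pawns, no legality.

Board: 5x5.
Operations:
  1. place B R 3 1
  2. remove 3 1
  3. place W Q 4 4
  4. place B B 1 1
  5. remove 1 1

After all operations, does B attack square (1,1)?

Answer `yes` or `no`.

Answer: no

Derivation:
Op 1: place BR@(3,1)
Op 2: remove (3,1)
Op 3: place WQ@(4,4)
Op 4: place BB@(1,1)
Op 5: remove (1,1)
Per-piece attacks for B:
B attacks (1,1): no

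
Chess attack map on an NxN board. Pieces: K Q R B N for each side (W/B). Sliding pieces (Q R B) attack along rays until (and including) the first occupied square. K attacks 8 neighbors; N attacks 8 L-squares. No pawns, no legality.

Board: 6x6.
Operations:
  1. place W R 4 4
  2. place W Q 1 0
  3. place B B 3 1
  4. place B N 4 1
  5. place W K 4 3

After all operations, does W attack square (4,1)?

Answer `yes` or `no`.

Op 1: place WR@(4,4)
Op 2: place WQ@(1,0)
Op 3: place BB@(3,1)
Op 4: place BN@(4,1)
Op 5: place WK@(4,3)
Per-piece attacks for W:
  WQ@(1,0): attacks (1,1) (1,2) (1,3) (1,4) (1,5) (2,0) (3,0) (4,0) (5,0) (0,0) (2,1) (3,2) (4,3) (0,1) [ray(1,1) blocked at (4,3)]
  WK@(4,3): attacks (4,4) (4,2) (5,3) (3,3) (5,4) (5,2) (3,4) (3,2)
  WR@(4,4): attacks (4,5) (4,3) (5,4) (3,4) (2,4) (1,4) (0,4) [ray(0,-1) blocked at (4,3)]
W attacks (4,1): no

Answer: no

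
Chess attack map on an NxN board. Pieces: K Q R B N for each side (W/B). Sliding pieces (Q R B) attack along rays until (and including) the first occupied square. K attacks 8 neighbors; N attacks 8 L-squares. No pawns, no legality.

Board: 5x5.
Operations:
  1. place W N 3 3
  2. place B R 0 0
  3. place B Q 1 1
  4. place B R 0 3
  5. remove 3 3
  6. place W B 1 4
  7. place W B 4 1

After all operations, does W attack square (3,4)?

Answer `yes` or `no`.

Op 1: place WN@(3,3)
Op 2: place BR@(0,0)
Op 3: place BQ@(1,1)
Op 4: place BR@(0,3)
Op 5: remove (3,3)
Op 6: place WB@(1,4)
Op 7: place WB@(4,1)
Per-piece attacks for W:
  WB@(1,4): attacks (2,3) (3,2) (4,1) (0,3) [ray(1,-1) blocked at (4,1); ray(-1,-1) blocked at (0,3)]
  WB@(4,1): attacks (3,2) (2,3) (1,4) (3,0) [ray(-1,1) blocked at (1,4)]
W attacks (3,4): no

Answer: no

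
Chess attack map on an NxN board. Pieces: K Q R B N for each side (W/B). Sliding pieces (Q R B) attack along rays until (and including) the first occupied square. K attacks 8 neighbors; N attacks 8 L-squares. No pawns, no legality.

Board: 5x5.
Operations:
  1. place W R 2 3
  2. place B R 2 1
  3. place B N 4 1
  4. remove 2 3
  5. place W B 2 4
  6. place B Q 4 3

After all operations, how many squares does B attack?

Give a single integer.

Op 1: place WR@(2,3)
Op 2: place BR@(2,1)
Op 3: place BN@(4,1)
Op 4: remove (2,3)
Op 5: place WB@(2,4)
Op 6: place BQ@(4,3)
Per-piece attacks for B:
  BR@(2,1): attacks (2,2) (2,3) (2,4) (2,0) (3,1) (4,1) (1,1) (0,1) [ray(0,1) blocked at (2,4); ray(1,0) blocked at (4,1)]
  BN@(4,1): attacks (3,3) (2,2) (2,0)
  BQ@(4,3): attacks (4,4) (4,2) (4,1) (3,3) (2,3) (1,3) (0,3) (3,4) (3,2) (2,1) [ray(0,-1) blocked at (4,1); ray(-1,-1) blocked at (2,1)]
Union (16 distinct): (0,1) (0,3) (1,1) (1,3) (2,0) (2,1) (2,2) (2,3) (2,4) (3,1) (3,2) (3,3) (3,4) (4,1) (4,2) (4,4)

Answer: 16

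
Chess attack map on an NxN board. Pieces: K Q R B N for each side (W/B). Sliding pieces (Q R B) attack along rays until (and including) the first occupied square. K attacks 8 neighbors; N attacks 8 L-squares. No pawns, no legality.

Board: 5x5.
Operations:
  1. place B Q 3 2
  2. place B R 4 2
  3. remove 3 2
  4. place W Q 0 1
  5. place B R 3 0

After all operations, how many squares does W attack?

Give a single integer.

Op 1: place BQ@(3,2)
Op 2: place BR@(4,2)
Op 3: remove (3,2)
Op 4: place WQ@(0,1)
Op 5: place BR@(3,0)
Per-piece attacks for W:
  WQ@(0,1): attacks (0,2) (0,3) (0,4) (0,0) (1,1) (2,1) (3,1) (4,1) (1,2) (2,3) (3,4) (1,0)
Union (12 distinct): (0,0) (0,2) (0,3) (0,4) (1,0) (1,1) (1,2) (2,1) (2,3) (3,1) (3,4) (4,1)

Answer: 12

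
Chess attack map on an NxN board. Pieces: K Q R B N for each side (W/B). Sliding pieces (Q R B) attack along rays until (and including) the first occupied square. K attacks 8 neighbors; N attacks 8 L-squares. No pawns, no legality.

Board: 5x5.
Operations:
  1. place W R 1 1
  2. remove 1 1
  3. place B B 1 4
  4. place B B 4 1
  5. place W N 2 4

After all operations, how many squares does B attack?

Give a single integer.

Answer: 6

Derivation:
Op 1: place WR@(1,1)
Op 2: remove (1,1)
Op 3: place BB@(1,4)
Op 4: place BB@(4,1)
Op 5: place WN@(2,4)
Per-piece attacks for B:
  BB@(1,4): attacks (2,3) (3,2) (4,1) (0,3) [ray(1,-1) blocked at (4,1)]
  BB@(4,1): attacks (3,2) (2,3) (1,4) (3,0) [ray(-1,1) blocked at (1,4)]
Union (6 distinct): (0,3) (1,4) (2,3) (3,0) (3,2) (4,1)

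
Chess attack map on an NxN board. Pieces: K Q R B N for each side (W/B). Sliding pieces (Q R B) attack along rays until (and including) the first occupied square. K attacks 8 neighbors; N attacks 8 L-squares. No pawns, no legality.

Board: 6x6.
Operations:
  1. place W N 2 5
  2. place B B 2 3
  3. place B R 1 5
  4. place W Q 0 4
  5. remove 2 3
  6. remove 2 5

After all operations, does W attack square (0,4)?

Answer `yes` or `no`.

Answer: no

Derivation:
Op 1: place WN@(2,5)
Op 2: place BB@(2,3)
Op 3: place BR@(1,5)
Op 4: place WQ@(0,4)
Op 5: remove (2,3)
Op 6: remove (2,5)
Per-piece attacks for W:
  WQ@(0,4): attacks (0,5) (0,3) (0,2) (0,1) (0,0) (1,4) (2,4) (3,4) (4,4) (5,4) (1,5) (1,3) (2,2) (3,1) (4,0) [ray(1,1) blocked at (1,5)]
W attacks (0,4): no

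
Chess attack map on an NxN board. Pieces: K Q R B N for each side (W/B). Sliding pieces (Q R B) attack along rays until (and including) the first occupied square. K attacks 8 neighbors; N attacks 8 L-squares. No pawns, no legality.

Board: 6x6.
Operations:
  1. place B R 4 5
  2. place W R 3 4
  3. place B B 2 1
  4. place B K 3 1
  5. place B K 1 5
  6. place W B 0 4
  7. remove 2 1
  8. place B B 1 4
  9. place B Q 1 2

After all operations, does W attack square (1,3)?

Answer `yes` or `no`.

Op 1: place BR@(4,5)
Op 2: place WR@(3,4)
Op 3: place BB@(2,1)
Op 4: place BK@(3,1)
Op 5: place BK@(1,5)
Op 6: place WB@(0,4)
Op 7: remove (2,1)
Op 8: place BB@(1,4)
Op 9: place BQ@(1,2)
Per-piece attacks for W:
  WB@(0,4): attacks (1,5) (1,3) (2,2) (3,1) [ray(1,1) blocked at (1,5); ray(1,-1) blocked at (3,1)]
  WR@(3,4): attacks (3,5) (3,3) (3,2) (3,1) (4,4) (5,4) (2,4) (1,4) [ray(0,-1) blocked at (3,1); ray(-1,0) blocked at (1,4)]
W attacks (1,3): yes

Answer: yes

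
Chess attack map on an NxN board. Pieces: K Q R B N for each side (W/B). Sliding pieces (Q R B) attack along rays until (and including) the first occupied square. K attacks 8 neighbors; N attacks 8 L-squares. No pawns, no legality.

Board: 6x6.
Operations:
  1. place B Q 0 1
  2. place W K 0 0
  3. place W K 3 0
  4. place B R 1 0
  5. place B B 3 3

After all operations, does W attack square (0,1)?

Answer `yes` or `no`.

Op 1: place BQ@(0,1)
Op 2: place WK@(0,0)
Op 3: place WK@(3,0)
Op 4: place BR@(1,0)
Op 5: place BB@(3,3)
Per-piece attacks for W:
  WK@(0,0): attacks (0,1) (1,0) (1,1)
  WK@(3,0): attacks (3,1) (4,0) (2,0) (4,1) (2,1)
W attacks (0,1): yes

Answer: yes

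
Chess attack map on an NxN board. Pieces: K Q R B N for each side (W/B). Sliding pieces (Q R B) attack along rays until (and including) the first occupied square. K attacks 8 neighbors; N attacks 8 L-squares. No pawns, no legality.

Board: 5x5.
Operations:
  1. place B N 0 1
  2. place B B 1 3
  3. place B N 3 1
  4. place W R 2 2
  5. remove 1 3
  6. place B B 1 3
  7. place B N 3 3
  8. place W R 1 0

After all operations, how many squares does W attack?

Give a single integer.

Op 1: place BN@(0,1)
Op 2: place BB@(1,3)
Op 3: place BN@(3,1)
Op 4: place WR@(2,2)
Op 5: remove (1,3)
Op 6: place BB@(1,3)
Op 7: place BN@(3,3)
Op 8: place WR@(1,0)
Per-piece attacks for W:
  WR@(1,0): attacks (1,1) (1,2) (1,3) (2,0) (3,0) (4,0) (0,0) [ray(0,1) blocked at (1,3)]
  WR@(2,2): attacks (2,3) (2,4) (2,1) (2,0) (3,2) (4,2) (1,2) (0,2)
Union (13 distinct): (0,0) (0,2) (1,1) (1,2) (1,3) (2,0) (2,1) (2,3) (2,4) (3,0) (3,2) (4,0) (4,2)

Answer: 13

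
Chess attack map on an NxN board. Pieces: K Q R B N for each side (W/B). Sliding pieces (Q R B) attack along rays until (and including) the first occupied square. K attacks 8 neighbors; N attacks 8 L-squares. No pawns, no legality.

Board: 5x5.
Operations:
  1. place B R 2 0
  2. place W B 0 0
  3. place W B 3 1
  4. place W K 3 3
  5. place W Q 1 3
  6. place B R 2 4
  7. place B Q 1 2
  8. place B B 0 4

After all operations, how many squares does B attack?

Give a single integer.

Op 1: place BR@(2,0)
Op 2: place WB@(0,0)
Op 3: place WB@(3,1)
Op 4: place WK@(3,3)
Op 5: place WQ@(1,3)
Op 6: place BR@(2,4)
Op 7: place BQ@(1,2)
Op 8: place BB@(0,4)
Per-piece attacks for B:
  BB@(0,4): attacks (1,3) [ray(1,-1) blocked at (1,3)]
  BQ@(1,2): attacks (1,3) (1,1) (1,0) (2,2) (3,2) (4,2) (0,2) (2,3) (3,4) (2,1) (3,0) (0,3) (0,1) [ray(0,1) blocked at (1,3)]
  BR@(2,0): attacks (2,1) (2,2) (2,3) (2,4) (3,0) (4,0) (1,0) (0,0) [ray(0,1) blocked at (2,4); ray(-1,0) blocked at (0,0)]
  BR@(2,4): attacks (2,3) (2,2) (2,1) (2,0) (3,4) (4,4) (1,4) (0,4) [ray(0,-1) blocked at (2,0); ray(-1,0) blocked at (0,4)]
Union (20 distinct): (0,0) (0,1) (0,2) (0,3) (0,4) (1,0) (1,1) (1,3) (1,4) (2,0) (2,1) (2,2) (2,3) (2,4) (3,0) (3,2) (3,4) (4,0) (4,2) (4,4)

Answer: 20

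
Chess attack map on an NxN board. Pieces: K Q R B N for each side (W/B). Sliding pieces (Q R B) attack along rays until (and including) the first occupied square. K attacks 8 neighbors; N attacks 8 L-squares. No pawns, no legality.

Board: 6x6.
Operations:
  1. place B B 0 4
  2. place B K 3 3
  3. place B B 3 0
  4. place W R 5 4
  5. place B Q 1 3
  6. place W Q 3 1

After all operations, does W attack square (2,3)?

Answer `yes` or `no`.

Answer: no

Derivation:
Op 1: place BB@(0,4)
Op 2: place BK@(3,3)
Op 3: place BB@(3,0)
Op 4: place WR@(5,4)
Op 5: place BQ@(1,3)
Op 6: place WQ@(3,1)
Per-piece attacks for W:
  WQ@(3,1): attacks (3,2) (3,3) (3,0) (4,1) (5,1) (2,1) (1,1) (0,1) (4,2) (5,3) (4,0) (2,2) (1,3) (2,0) [ray(0,1) blocked at (3,3); ray(0,-1) blocked at (3,0); ray(-1,1) blocked at (1,3)]
  WR@(5,4): attacks (5,5) (5,3) (5,2) (5,1) (5,0) (4,4) (3,4) (2,4) (1,4) (0,4) [ray(-1,0) blocked at (0,4)]
W attacks (2,3): no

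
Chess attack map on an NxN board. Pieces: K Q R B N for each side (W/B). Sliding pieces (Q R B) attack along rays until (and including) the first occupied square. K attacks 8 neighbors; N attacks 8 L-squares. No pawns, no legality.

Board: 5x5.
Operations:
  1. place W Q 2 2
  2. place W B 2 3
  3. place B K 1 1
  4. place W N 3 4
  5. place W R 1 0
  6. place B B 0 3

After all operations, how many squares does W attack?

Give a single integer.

Answer: 21

Derivation:
Op 1: place WQ@(2,2)
Op 2: place WB@(2,3)
Op 3: place BK@(1,1)
Op 4: place WN@(3,4)
Op 5: place WR@(1,0)
Op 6: place BB@(0,3)
Per-piece attacks for W:
  WR@(1,0): attacks (1,1) (2,0) (3,0) (4,0) (0,0) [ray(0,1) blocked at (1,1)]
  WQ@(2,2): attacks (2,3) (2,1) (2,0) (3,2) (4,2) (1,2) (0,2) (3,3) (4,4) (3,1) (4,0) (1,3) (0,4) (1,1) [ray(0,1) blocked at (2,3); ray(-1,-1) blocked at (1,1)]
  WB@(2,3): attacks (3,4) (3,2) (4,1) (1,4) (1,2) (0,1) [ray(1,1) blocked at (3,4)]
  WN@(3,4): attacks (4,2) (2,2) (1,3)
Union (21 distinct): (0,0) (0,1) (0,2) (0,4) (1,1) (1,2) (1,3) (1,4) (2,0) (2,1) (2,2) (2,3) (3,0) (3,1) (3,2) (3,3) (3,4) (4,0) (4,1) (4,2) (4,4)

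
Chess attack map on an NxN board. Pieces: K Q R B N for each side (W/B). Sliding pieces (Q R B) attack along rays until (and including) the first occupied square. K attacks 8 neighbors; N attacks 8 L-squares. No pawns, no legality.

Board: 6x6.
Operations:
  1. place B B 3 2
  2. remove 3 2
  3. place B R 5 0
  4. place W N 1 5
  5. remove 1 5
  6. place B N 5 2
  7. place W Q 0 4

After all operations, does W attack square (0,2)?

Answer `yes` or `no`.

Answer: yes

Derivation:
Op 1: place BB@(3,2)
Op 2: remove (3,2)
Op 3: place BR@(5,0)
Op 4: place WN@(1,5)
Op 5: remove (1,5)
Op 6: place BN@(5,2)
Op 7: place WQ@(0,4)
Per-piece attacks for W:
  WQ@(0,4): attacks (0,5) (0,3) (0,2) (0,1) (0,0) (1,4) (2,4) (3,4) (4,4) (5,4) (1,5) (1,3) (2,2) (3,1) (4,0)
W attacks (0,2): yes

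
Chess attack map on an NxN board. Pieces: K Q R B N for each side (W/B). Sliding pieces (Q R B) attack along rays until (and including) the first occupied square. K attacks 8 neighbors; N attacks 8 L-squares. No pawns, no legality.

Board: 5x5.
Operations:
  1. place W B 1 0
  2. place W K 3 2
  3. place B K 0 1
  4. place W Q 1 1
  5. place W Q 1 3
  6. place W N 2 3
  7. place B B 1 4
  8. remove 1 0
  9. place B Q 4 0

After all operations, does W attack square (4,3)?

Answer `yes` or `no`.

Answer: yes

Derivation:
Op 1: place WB@(1,0)
Op 2: place WK@(3,2)
Op 3: place BK@(0,1)
Op 4: place WQ@(1,1)
Op 5: place WQ@(1,3)
Op 6: place WN@(2,3)
Op 7: place BB@(1,4)
Op 8: remove (1,0)
Op 9: place BQ@(4,0)
Per-piece attacks for W:
  WQ@(1,1): attacks (1,2) (1,3) (1,0) (2,1) (3,1) (4,1) (0,1) (2,2) (3,3) (4,4) (2,0) (0,2) (0,0) [ray(0,1) blocked at (1,3); ray(-1,0) blocked at (0,1)]
  WQ@(1,3): attacks (1,4) (1,2) (1,1) (2,3) (0,3) (2,4) (2,2) (3,1) (4,0) (0,4) (0,2) [ray(0,1) blocked at (1,4); ray(0,-1) blocked at (1,1); ray(1,0) blocked at (2,3); ray(1,-1) blocked at (4,0)]
  WN@(2,3): attacks (4,4) (0,4) (3,1) (4,2) (1,1) (0,2)
  WK@(3,2): attacks (3,3) (3,1) (4,2) (2,2) (4,3) (4,1) (2,3) (2,1)
W attacks (4,3): yes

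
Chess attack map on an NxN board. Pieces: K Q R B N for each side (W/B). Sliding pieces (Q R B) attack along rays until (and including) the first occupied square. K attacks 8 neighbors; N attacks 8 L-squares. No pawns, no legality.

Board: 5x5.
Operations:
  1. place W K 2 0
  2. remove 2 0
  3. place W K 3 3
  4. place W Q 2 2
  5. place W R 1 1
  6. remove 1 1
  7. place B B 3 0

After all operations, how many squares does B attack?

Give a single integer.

Op 1: place WK@(2,0)
Op 2: remove (2,0)
Op 3: place WK@(3,3)
Op 4: place WQ@(2,2)
Op 5: place WR@(1,1)
Op 6: remove (1,1)
Op 7: place BB@(3,0)
Per-piece attacks for B:
  BB@(3,0): attacks (4,1) (2,1) (1,2) (0,3)
Union (4 distinct): (0,3) (1,2) (2,1) (4,1)

Answer: 4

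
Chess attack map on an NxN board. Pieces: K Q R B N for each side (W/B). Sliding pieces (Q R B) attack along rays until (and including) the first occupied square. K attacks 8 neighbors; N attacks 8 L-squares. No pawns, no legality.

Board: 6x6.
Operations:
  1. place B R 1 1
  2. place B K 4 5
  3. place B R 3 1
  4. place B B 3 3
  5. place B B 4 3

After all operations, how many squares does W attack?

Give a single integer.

Op 1: place BR@(1,1)
Op 2: place BK@(4,5)
Op 3: place BR@(3,1)
Op 4: place BB@(3,3)
Op 5: place BB@(4,3)
Per-piece attacks for W:
Union (0 distinct): (none)

Answer: 0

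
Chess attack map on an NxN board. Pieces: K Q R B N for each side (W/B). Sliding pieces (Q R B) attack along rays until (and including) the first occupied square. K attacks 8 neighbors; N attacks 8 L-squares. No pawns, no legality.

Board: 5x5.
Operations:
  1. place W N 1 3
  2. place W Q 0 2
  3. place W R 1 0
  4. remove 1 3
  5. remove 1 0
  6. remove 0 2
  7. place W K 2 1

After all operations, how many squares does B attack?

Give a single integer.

Op 1: place WN@(1,3)
Op 2: place WQ@(0,2)
Op 3: place WR@(1,0)
Op 4: remove (1,3)
Op 5: remove (1,0)
Op 6: remove (0,2)
Op 7: place WK@(2,1)
Per-piece attacks for B:
Union (0 distinct): (none)

Answer: 0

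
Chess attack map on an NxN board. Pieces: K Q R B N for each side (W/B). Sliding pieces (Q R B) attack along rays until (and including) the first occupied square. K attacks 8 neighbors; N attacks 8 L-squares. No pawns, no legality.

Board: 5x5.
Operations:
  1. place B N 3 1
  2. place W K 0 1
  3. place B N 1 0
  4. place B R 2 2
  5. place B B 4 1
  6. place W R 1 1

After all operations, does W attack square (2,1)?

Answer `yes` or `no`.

Op 1: place BN@(3,1)
Op 2: place WK@(0,1)
Op 3: place BN@(1,0)
Op 4: place BR@(2,2)
Op 5: place BB@(4,1)
Op 6: place WR@(1,1)
Per-piece attacks for W:
  WK@(0,1): attacks (0,2) (0,0) (1,1) (1,2) (1,0)
  WR@(1,1): attacks (1,2) (1,3) (1,4) (1,0) (2,1) (3,1) (0,1) [ray(0,-1) blocked at (1,0); ray(1,0) blocked at (3,1); ray(-1,0) blocked at (0,1)]
W attacks (2,1): yes

Answer: yes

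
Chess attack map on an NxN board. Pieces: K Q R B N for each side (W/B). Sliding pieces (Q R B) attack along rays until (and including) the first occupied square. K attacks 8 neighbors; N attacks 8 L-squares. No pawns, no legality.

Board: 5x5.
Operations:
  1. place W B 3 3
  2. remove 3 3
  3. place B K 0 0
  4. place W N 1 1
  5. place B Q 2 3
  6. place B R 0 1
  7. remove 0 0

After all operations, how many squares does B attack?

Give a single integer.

Answer: 18

Derivation:
Op 1: place WB@(3,3)
Op 2: remove (3,3)
Op 3: place BK@(0,0)
Op 4: place WN@(1,1)
Op 5: place BQ@(2,3)
Op 6: place BR@(0,1)
Op 7: remove (0,0)
Per-piece attacks for B:
  BR@(0,1): attacks (0,2) (0,3) (0,4) (0,0) (1,1) [ray(1,0) blocked at (1,1)]
  BQ@(2,3): attacks (2,4) (2,2) (2,1) (2,0) (3,3) (4,3) (1,3) (0,3) (3,4) (3,2) (4,1) (1,4) (1,2) (0,1) [ray(-1,-1) blocked at (0,1)]
Union (18 distinct): (0,0) (0,1) (0,2) (0,3) (0,4) (1,1) (1,2) (1,3) (1,4) (2,0) (2,1) (2,2) (2,4) (3,2) (3,3) (3,4) (4,1) (4,3)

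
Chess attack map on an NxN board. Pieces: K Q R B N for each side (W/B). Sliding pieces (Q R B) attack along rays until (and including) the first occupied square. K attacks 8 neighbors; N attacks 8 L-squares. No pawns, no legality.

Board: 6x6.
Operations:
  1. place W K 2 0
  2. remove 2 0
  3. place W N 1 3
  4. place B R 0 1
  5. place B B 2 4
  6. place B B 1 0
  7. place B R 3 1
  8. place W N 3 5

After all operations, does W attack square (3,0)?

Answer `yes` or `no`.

Answer: no

Derivation:
Op 1: place WK@(2,0)
Op 2: remove (2,0)
Op 3: place WN@(1,3)
Op 4: place BR@(0,1)
Op 5: place BB@(2,4)
Op 6: place BB@(1,0)
Op 7: place BR@(3,1)
Op 8: place WN@(3,5)
Per-piece attacks for W:
  WN@(1,3): attacks (2,5) (3,4) (0,5) (2,1) (3,2) (0,1)
  WN@(3,5): attacks (4,3) (5,4) (2,3) (1,4)
W attacks (3,0): no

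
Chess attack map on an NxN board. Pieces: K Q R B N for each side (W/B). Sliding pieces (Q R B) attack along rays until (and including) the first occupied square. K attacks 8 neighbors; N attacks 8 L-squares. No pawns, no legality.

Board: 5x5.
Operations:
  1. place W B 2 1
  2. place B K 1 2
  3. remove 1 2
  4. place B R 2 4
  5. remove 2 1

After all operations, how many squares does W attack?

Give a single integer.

Op 1: place WB@(2,1)
Op 2: place BK@(1,2)
Op 3: remove (1,2)
Op 4: place BR@(2,4)
Op 5: remove (2,1)
Per-piece attacks for W:
Union (0 distinct): (none)

Answer: 0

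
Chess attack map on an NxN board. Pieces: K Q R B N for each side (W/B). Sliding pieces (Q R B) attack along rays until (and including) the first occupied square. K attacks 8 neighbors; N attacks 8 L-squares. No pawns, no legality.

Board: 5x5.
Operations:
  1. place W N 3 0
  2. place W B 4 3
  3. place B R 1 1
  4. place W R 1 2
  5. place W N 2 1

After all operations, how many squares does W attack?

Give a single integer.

Answer: 12

Derivation:
Op 1: place WN@(3,0)
Op 2: place WB@(4,3)
Op 3: place BR@(1,1)
Op 4: place WR@(1,2)
Op 5: place WN@(2,1)
Per-piece attacks for W:
  WR@(1,2): attacks (1,3) (1,4) (1,1) (2,2) (3,2) (4,2) (0,2) [ray(0,-1) blocked at (1,1)]
  WN@(2,1): attacks (3,3) (4,2) (1,3) (0,2) (4,0) (0,0)
  WN@(3,0): attacks (4,2) (2,2) (1,1)
  WB@(4,3): attacks (3,4) (3,2) (2,1) [ray(-1,-1) blocked at (2,1)]
Union (12 distinct): (0,0) (0,2) (1,1) (1,3) (1,4) (2,1) (2,2) (3,2) (3,3) (3,4) (4,0) (4,2)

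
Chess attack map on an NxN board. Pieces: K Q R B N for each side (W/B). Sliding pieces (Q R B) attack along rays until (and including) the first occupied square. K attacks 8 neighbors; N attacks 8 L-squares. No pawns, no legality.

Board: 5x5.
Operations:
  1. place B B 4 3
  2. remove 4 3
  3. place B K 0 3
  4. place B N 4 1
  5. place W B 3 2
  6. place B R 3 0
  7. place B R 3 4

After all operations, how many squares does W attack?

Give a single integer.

Answer: 6

Derivation:
Op 1: place BB@(4,3)
Op 2: remove (4,3)
Op 3: place BK@(0,3)
Op 4: place BN@(4,1)
Op 5: place WB@(3,2)
Op 6: place BR@(3,0)
Op 7: place BR@(3,4)
Per-piece attacks for W:
  WB@(3,2): attacks (4,3) (4,1) (2,3) (1,4) (2,1) (1,0) [ray(1,-1) blocked at (4,1)]
Union (6 distinct): (1,0) (1,4) (2,1) (2,3) (4,1) (4,3)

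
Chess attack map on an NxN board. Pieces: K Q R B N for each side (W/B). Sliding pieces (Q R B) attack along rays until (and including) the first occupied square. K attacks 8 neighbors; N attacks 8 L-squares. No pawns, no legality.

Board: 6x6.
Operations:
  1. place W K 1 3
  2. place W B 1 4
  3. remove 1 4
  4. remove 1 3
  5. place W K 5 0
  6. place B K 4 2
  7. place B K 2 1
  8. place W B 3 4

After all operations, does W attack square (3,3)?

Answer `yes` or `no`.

Op 1: place WK@(1,3)
Op 2: place WB@(1,4)
Op 3: remove (1,4)
Op 4: remove (1,3)
Op 5: place WK@(5,0)
Op 6: place BK@(4,2)
Op 7: place BK@(2,1)
Op 8: place WB@(3,4)
Per-piece attacks for W:
  WB@(3,4): attacks (4,5) (4,3) (5,2) (2,5) (2,3) (1,2) (0,1)
  WK@(5,0): attacks (5,1) (4,0) (4,1)
W attacks (3,3): no

Answer: no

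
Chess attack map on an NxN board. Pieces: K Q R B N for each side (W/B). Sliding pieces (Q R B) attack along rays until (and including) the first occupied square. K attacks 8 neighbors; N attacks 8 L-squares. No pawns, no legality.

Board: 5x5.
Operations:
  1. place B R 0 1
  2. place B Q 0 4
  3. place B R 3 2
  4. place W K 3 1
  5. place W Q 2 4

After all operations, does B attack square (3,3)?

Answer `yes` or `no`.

Op 1: place BR@(0,1)
Op 2: place BQ@(0,4)
Op 3: place BR@(3,2)
Op 4: place WK@(3,1)
Op 5: place WQ@(2,4)
Per-piece attacks for B:
  BR@(0,1): attacks (0,2) (0,3) (0,4) (0,0) (1,1) (2,1) (3,1) [ray(0,1) blocked at (0,4); ray(1,0) blocked at (3,1)]
  BQ@(0,4): attacks (0,3) (0,2) (0,1) (1,4) (2,4) (1,3) (2,2) (3,1) [ray(0,-1) blocked at (0,1); ray(1,0) blocked at (2,4); ray(1,-1) blocked at (3,1)]
  BR@(3,2): attacks (3,3) (3,4) (3,1) (4,2) (2,2) (1,2) (0,2) [ray(0,-1) blocked at (3,1)]
B attacks (3,3): yes

Answer: yes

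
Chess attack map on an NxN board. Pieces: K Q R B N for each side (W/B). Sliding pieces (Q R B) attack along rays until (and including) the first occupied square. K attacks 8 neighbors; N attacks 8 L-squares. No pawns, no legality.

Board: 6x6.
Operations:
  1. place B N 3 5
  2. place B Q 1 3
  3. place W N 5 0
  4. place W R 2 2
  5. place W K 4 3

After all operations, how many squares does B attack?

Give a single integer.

Op 1: place BN@(3,5)
Op 2: place BQ@(1,3)
Op 3: place WN@(5,0)
Op 4: place WR@(2,2)
Op 5: place WK@(4,3)
Per-piece attacks for B:
  BQ@(1,3): attacks (1,4) (1,5) (1,2) (1,1) (1,0) (2,3) (3,3) (4,3) (0,3) (2,4) (3,5) (2,2) (0,4) (0,2) [ray(1,0) blocked at (4,3); ray(1,1) blocked at (3,5); ray(1,-1) blocked at (2,2)]
  BN@(3,5): attacks (4,3) (5,4) (2,3) (1,4)
Union (15 distinct): (0,2) (0,3) (0,4) (1,0) (1,1) (1,2) (1,4) (1,5) (2,2) (2,3) (2,4) (3,3) (3,5) (4,3) (5,4)

Answer: 15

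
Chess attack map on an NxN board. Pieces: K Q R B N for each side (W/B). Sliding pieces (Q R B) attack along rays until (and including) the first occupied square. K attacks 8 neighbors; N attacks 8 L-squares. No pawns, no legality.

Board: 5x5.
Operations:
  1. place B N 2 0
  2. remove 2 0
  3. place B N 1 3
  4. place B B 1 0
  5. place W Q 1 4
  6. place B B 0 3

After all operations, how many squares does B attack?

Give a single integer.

Answer: 8

Derivation:
Op 1: place BN@(2,0)
Op 2: remove (2,0)
Op 3: place BN@(1,3)
Op 4: place BB@(1,0)
Op 5: place WQ@(1,4)
Op 6: place BB@(0,3)
Per-piece attacks for B:
  BB@(0,3): attacks (1,4) (1,2) (2,1) (3,0) [ray(1,1) blocked at (1,4)]
  BB@(1,0): attacks (2,1) (3,2) (4,3) (0,1)
  BN@(1,3): attacks (3,4) (2,1) (3,2) (0,1)
Union (8 distinct): (0,1) (1,2) (1,4) (2,1) (3,0) (3,2) (3,4) (4,3)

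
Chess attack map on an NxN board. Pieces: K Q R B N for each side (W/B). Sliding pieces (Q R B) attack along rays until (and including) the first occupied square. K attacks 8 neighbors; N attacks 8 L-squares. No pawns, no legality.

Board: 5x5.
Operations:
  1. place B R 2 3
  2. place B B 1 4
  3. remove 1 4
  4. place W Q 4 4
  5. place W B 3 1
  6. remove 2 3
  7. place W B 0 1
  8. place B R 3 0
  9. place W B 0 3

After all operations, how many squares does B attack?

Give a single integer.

Op 1: place BR@(2,3)
Op 2: place BB@(1,4)
Op 3: remove (1,4)
Op 4: place WQ@(4,4)
Op 5: place WB@(3,1)
Op 6: remove (2,3)
Op 7: place WB@(0,1)
Op 8: place BR@(3,0)
Op 9: place WB@(0,3)
Per-piece attacks for B:
  BR@(3,0): attacks (3,1) (4,0) (2,0) (1,0) (0,0) [ray(0,1) blocked at (3,1)]
Union (5 distinct): (0,0) (1,0) (2,0) (3,1) (4,0)

Answer: 5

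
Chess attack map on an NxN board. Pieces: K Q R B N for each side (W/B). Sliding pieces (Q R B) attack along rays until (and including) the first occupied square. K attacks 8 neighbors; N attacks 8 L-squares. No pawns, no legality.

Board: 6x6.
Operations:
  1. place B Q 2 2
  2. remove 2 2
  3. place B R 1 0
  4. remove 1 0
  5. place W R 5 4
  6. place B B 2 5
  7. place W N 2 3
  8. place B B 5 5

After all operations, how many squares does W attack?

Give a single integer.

Op 1: place BQ@(2,2)
Op 2: remove (2,2)
Op 3: place BR@(1,0)
Op 4: remove (1,0)
Op 5: place WR@(5,4)
Op 6: place BB@(2,5)
Op 7: place WN@(2,3)
Op 8: place BB@(5,5)
Per-piece attacks for W:
  WN@(2,3): attacks (3,5) (4,4) (1,5) (0,4) (3,1) (4,2) (1,1) (0,2)
  WR@(5,4): attacks (5,5) (5,3) (5,2) (5,1) (5,0) (4,4) (3,4) (2,4) (1,4) (0,4) [ray(0,1) blocked at (5,5)]
Union (16 distinct): (0,2) (0,4) (1,1) (1,4) (1,5) (2,4) (3,1) (3,4) (3,5) (4,2) (4,4) (5,0) (5,1) (5,2) (5,3) (5,5)

Answer: 16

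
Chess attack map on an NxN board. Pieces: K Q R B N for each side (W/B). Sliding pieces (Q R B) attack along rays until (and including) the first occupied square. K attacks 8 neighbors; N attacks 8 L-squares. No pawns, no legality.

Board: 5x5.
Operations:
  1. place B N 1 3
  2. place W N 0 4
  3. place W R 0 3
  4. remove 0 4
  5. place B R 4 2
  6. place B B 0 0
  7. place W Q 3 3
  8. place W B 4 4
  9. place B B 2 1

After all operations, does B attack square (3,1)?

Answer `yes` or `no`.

Op 1: place BN@(1,3)
Op 2: place WN@(0,4)
Op 3: place WR@(0,3)
Op 4: remove (0,4)
Op 5: place BR@(4,2)
Op 6: place BB@(0,0)
Op 7: place WQ@(3,3)
Op 8: place WB@(4,4)
Op 9: place BB@(2,1)
Per-piece attacks for B:
  BB@(0,0): attacks (1,1) (2,2) (3,3) [ray(1,1) blocked at (3,3)]
  BN@(1,3): attacks (3,4) (2,1) (3,2) (0,1)
  BB@(2,1): attacks (3,2) (4,3) (3,0) (1,2) (0,3) (1,0) [ray(-1,1) blocked at (0,3)]
  BR@(4,2): attacks (4,3) (4,4) (4,1) (4,0) (3,2) (2,2) (1,2) (0,2) [ray(0,1) blocked at (4,4)]
B attacks (3,1): no

Answer: no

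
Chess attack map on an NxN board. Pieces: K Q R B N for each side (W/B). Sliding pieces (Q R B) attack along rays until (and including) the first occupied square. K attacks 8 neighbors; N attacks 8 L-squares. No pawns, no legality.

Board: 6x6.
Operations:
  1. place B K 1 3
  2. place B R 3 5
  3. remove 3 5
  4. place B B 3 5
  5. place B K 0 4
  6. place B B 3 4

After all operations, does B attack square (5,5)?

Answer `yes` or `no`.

Op 1: place BK@(1,3)
Op 2: place BR@(3,5)
Op 3: remove (3,5)
Op 4: place BB@(3,5)
Op 5: place BK@(0,4)
Op 6: place BB@(3,4)
Per-piece attacks for B:
  BK@(0,4): attacks (0,5) (0,3) (1,4) (1,5) (1,3)
  BK@(1,3): attacks (1,4) (1,2) (2,3) (0,3) (2,4) (2,2) (0,4) (0,2)
  BB@(3,4): attacks (4,5) (4,3) (5,2) (2,5) (2,3) (1,2) (0,1)
  BB@(3,5): attacks (4,4) (5,3) (2,4) (1,3) [ray(-1,-1) blocked at (1,3)]
B attacks (5,5): no

Answer: no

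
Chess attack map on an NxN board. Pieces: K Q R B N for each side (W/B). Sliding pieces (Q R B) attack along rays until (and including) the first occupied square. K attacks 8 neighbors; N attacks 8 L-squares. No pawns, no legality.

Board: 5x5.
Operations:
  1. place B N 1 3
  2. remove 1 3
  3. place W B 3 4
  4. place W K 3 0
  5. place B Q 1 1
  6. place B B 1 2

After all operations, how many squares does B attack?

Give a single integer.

Answer: 16

Derivation:
Op 1: place BN@(1,3)
Op 2: remove (1,3)
Op 3: place WB@(3,4)
Op 4: place WK@(3,0)
Op 5: place BQ@(1,1)
Op 6: place BB@(1,2)
Per-piece attacks for B:
  BQ@(1,1): attacks (1,2) (1,0) (2,1) (3,1) (4,1) (0,1) (2,2) (3,3) (4,4) (2,0) (0,2) (0,0) [ray(0,1) blocked at (1,2)]
  BB@(1,2): attacks (2,3) (3,4) (2,1) (3,0) (0,3) (0,1) [ray(1,1) blocked at (3,4); ray(1,-1) blocked at (3,0)]
Union (16 distinct): (0,0) (0,1) (0,2) (0,3) (1,0) (1,2) (2,0) (2,1) (2,2) (2,3) (3,0) (3,1) (3,3) (3,4) (4,1) (4,4)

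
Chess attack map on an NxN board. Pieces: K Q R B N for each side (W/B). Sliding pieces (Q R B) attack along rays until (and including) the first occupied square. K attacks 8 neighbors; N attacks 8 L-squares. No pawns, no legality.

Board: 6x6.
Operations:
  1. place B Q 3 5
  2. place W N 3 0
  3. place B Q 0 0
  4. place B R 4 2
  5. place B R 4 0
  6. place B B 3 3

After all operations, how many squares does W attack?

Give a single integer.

Answer: 4

Derivation:
Op 1: place BQ@(3,5)
Op 2: place WN@(3,0)
Op 3: place BQ@(0,0)
Op 4: place BR@(4,2)
Op 5: place BR@(4,0)
Op 6: place BB@(3,3)
Per-piece attacks for W:
  WN@(3,0): attacks (4,2) (5,1) (2,2) (1,1)
Union (4 distinct): (1,1) (2,2) (4,2) (5,1)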